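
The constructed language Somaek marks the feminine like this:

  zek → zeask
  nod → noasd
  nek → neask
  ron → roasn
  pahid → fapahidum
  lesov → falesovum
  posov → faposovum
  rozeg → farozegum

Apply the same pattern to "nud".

nuasd

nod and pahid both end in -d yet inflect differently (noasd, fapahidum), so the final letter is not what conditions the rule; the number of vowels is.
"nud" has 1 vowel. The stems with 1 vowel (zek → zeask, nod → noasd, nek → neask) insert -as- after the first vowel.
The other pattern: stems with 2 vowels add fa- … -um around the stem.
So nud → nuasd.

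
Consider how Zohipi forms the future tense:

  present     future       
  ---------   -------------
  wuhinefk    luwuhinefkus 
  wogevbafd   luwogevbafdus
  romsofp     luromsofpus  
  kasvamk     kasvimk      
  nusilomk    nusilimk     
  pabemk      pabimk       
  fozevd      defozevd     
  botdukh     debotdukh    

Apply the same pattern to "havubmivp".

dehavubmivp

wuhinefk and kasvamk both end in -k yet inflect differently (luwuhinefkus, kasvimk), so the final letter is not what conditions the rule; the second-to-last letter is.
"havubmivp" has second-to-last letter 'v'. The one such stem in the data (fozevd → defozevd) adds the prefix de-, so the same rule applies.
So havubmivp → dehavubmivp.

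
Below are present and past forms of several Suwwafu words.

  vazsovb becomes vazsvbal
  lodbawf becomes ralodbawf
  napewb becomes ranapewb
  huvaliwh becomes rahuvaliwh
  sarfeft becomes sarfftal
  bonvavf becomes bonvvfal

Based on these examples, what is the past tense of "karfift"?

lodbawf and bonvavf both end in -f yet inflect differently (ralodbawf, bonvvfal), so the final letter is not what conditions the rule; the second-to-last letter is.
"karfift" has second-to-last letter 'f'. The one such stem in the data (sarfeft → sarfftal) deletes the last vowel and adds -al (as do bonvavf, vazsovb), so the same rule applies.
The other pattern: stems whose second-to-last letter is 'w' add the prefix ra-.
So karfift → karfftal.

karfftal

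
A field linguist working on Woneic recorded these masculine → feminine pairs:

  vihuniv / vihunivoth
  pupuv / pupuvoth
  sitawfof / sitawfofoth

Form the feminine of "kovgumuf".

Every pair shown (vihuniv → vihunivoth, pupuv → pupuvoth, sitawfof → sitawfofoth) follows the same rule: add -oth.
So kovgumuf → kovgumufoth.

kovgumufoth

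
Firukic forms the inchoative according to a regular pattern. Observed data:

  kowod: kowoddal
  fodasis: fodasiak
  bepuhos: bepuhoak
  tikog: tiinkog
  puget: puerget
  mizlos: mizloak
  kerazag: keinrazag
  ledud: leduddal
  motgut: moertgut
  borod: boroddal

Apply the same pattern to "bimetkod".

bimetkoddal

ledud and motgut both have last vowel 'u' yet inflect differently (leduddal, moertgut), so the last vowel is not what conditions the rule; the final letter is.
"bimetkod" ends in -d. The stems ending in -d (kowod → kowoddal, ledud → leduddal, borod → boroddal) double the final consonant and add -al.
The other patterns: stems ending in -t insert -er- after the first vowel; stems ending in -s drop the final letter and add -ak; stems ending in -g insert -in- after the first vowel.
So bimetkod → bimetkoddal.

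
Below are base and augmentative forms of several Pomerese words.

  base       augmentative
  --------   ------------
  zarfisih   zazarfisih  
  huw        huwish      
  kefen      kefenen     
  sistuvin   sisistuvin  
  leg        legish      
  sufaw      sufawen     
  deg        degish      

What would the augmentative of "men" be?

huw and sufaw both end in -w yet inflect differently (huwish, sufawen), so the final letter is not what conditions the rule; the number of vowels is.
"men" has 1 vowel. The stems with 1 vowel (deg → degish, leg → legish, huw → huwish) add -ish.
The other patterns: stems with 2 vowels add -en; stems with 3 vowels repeat the first consonant+vowel as a prefix.
So men → menish.

menish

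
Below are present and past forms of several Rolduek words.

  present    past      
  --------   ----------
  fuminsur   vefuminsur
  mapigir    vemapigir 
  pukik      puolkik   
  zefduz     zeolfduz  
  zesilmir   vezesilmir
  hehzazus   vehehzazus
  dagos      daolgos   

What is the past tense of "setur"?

seoltur

hehzazus and dagos both end in -s yet inflect differently (vehehzazus, daolgos), so the final letter is not what conditions the rule; the number of vowels is.
"setur" has 2 vowels. The stems with 2 vowels (zefduz → zeolfduz, pukik → puolkik, dagos → daolgos) insert -ol- after the first vowel.
The other pattern: stems with 3 vowels add the prefix ve-.
So setur → seoltur.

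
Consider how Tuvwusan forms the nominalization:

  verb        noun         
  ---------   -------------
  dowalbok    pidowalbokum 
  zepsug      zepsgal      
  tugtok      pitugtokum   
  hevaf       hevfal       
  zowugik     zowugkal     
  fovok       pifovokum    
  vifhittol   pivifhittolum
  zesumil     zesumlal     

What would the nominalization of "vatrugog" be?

pivatrugogum

fovok and zowugik both end in -k yet inflect differently (pifovokum, zowugkal), so the final letter is not what conditions the rule; the last vowel is.
"vatrugog" has last vowel 'o'. The stems whose last vowel is 'o' (fovok → pifovokum, tugtok → pitugtokum, dowalbok → pidowalbokum) add pi- … -um around the stem.
So vatrugog → pivatrugogum.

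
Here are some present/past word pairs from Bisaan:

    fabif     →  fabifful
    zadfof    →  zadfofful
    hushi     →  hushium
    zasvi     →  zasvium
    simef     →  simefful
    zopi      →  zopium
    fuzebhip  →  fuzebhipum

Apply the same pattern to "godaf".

"godaf" ends in -f. The stems ending in -f (simef → simefful, zadfof → zadfofful, fabif → fabifful) double the final consonant and add -ul.
So godaf → godafful.

godafful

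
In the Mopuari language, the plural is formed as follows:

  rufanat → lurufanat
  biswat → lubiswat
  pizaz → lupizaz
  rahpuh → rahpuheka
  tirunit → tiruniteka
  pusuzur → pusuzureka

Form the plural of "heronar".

luheronar

"heronar" has last vowel 'a'. The stems whose last vowel is 'a' (pizaz → lupizaz, biswat → lubiswat, rufanat → lurufanat) add the prefix lu-.
The other pattern: stems whose last vowel is 'i' or 'u' add -eka.
So heronar → luheronar.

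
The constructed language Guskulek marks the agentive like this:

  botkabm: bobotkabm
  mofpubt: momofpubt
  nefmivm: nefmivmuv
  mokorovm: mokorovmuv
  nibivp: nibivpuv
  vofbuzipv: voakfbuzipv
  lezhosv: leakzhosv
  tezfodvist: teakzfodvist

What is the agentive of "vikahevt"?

vikahevtuv

"vikahevt" has second-to-last letter 'v'. The stems whose second-to-last letter is 'v' (nefmivm → nefmivmuv, mokorovm → mokorovmuv, nibivp → nibivpuv) add -uv.
So vikahevt → vikahevtuv.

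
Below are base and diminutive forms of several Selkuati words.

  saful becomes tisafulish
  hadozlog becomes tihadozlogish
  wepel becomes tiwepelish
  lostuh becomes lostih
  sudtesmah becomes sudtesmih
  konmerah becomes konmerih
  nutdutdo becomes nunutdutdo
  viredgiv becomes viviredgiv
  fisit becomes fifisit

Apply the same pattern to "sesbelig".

tisesbeligish

"sesbelig" ends in -g. The one such stem in the data (hadozlog → tihadozlogish) adds ti- … -ish around the stem, so the same rule applies.
So sesbelig → tisesbeligish.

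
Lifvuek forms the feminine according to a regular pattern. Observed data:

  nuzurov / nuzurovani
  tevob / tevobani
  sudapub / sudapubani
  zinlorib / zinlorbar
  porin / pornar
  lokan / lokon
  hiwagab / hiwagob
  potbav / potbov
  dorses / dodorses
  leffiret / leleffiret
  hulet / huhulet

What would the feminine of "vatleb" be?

vavatleb

tevob and zinlorib both end in -b yet inflect differently (tevobani, zinlorbar), so the final letter is not what conditions the rule; the last vowel is.
"vatleb" has last vowel 'e'. The stems whose last vowel is 'e' (dorses → dodorses, leffiret → leleffiret, hulet → huhulet) repeat the first consonant+vowel as a prefix.
The other patterns: stems whose last vowel is 'o' or 'u' add -ani; stems whose last vowel is 'i' delete the last vowel and add -ar; stems whose last vowel is 'a' change the last vowel to 'o'.
So vatleb → vavatleb.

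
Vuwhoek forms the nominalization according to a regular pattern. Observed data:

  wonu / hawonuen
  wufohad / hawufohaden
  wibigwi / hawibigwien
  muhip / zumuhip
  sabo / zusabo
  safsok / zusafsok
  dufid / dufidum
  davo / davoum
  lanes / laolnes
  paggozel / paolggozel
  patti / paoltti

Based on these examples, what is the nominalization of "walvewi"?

hawalvewien

"walvewi" begins with w-. The stems beginning with w- (wonu → hawonuen, wufohad → hawufohaden, wibigwi → hawibigwien) add ha- … -en around the stem.
The other patterns: stems beginning with m- or s- add the prefix zu-; stems beginning with d- add -um; stems beginning with l- or p- insert -ol- after the first vowel.
So walvewi → hawalvewien.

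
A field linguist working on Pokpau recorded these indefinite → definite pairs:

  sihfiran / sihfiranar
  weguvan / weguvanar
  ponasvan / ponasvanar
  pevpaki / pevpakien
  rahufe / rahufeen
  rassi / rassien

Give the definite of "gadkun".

gadkunar

ponasvan and pevpaki both begin with p- yet inflect differently (ponasvanar, pevpakien), so the first letter is not what conditions the rule; the final letter is.
"gadkun" ends in -n. The stems ending in -n (sihfiran → sihfiranar, weguvan → weguvanar, ponasvan → ponasvanar) add -ar.
The other pattern: stems ending in -e or -i add -en.
So gadkun → gadkunar.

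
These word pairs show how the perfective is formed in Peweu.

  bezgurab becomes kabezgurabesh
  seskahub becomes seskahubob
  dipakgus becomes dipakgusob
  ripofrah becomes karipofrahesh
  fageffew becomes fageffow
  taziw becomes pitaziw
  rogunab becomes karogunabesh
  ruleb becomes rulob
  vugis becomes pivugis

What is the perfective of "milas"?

kamilasesh

taziw and fageffew both end in -w yet inflect differently (pitaziw, fageffow), so the final letter is not what conditions the rule; the last vowel is.
"milas" has last vowel 'a'. The stems whose last vowel is 'a' (rogunab → karogunabesh, bezgurab → kabezgurabesh, ripofrah → karipofrahesh) add ka- … -esh around the stem.
So milas → kamilasesh.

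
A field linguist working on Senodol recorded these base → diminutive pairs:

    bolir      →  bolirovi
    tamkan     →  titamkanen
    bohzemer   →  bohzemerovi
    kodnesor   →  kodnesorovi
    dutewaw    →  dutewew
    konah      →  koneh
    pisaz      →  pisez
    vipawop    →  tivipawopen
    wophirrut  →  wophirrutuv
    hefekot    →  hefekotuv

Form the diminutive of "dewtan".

"dewtan" ends in -n. The one such stem in the data (tamkan → titamkanen) adds ti- … -en around the stem, so the same rule applies.
So dewtan → tidewtanen.

tidewtanen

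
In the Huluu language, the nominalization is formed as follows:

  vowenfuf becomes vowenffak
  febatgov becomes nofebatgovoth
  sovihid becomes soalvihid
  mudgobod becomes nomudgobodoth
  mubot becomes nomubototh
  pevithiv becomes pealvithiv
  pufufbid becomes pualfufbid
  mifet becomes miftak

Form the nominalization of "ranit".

raalnit

sovihid and mudgobod both end in -d yet inflect differently (soalvihid, nomudgobodoth), so the final letter is not what conditions the rule; the last vowel is.
"ranit" has last vowel 'i'. The stems whose last vowel is 'i' (sovihid → soalvihid, pufufbid → pualfufbid, pevithiv → pealvithiv) insert -al- after the first vowel.
So ranit → raalnit.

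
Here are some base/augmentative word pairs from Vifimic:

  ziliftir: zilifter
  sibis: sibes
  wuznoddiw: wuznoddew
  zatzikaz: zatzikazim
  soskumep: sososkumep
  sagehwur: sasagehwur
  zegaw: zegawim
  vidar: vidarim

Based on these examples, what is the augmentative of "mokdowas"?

mokdowasim

ziliftir and vidar both end in -r yet inflect differently (zilifter, vidarim), so the final letter is not what conditions the rule; the last vowel is.
"mokdowas" has last vowel 'a'. The stems whose last vowel is 'a' (vidar → vidarim, zegaw → zegawim, zatzikaz → zatzikazim) add -im.
The other patterns: stems whose last vowel is 'i' change the last vowel to 'e'; stems whose last vowel is 'e' or 'u' repeat the first consonant+vowel as a prefix.
So mokdowas → mokdowasim.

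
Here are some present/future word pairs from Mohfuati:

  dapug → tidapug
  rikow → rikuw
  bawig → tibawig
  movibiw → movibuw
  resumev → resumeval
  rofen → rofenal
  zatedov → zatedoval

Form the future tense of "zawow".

zawuw

bawig and movibiw both have last vowel 'i' yet inflect differently (tibawig, movibuw), so the last vowel is not what conditions the rule; the final letter is.
"zawow" ends in -w. The stems ending in -w (rikow → rikuw, movibiw → movibuw) change the last vowel to 'u'.
So zawow → zawuw.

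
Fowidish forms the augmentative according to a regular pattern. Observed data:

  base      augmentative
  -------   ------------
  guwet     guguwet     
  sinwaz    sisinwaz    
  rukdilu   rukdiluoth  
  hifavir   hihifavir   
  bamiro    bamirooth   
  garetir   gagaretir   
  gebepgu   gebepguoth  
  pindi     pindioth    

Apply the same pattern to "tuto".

tutooth

pindi and hifavir both have last vowel 'i' yet inflect differently (pindioth, hihifavir), so the last vowel is not what conditions the rule; whether the stem ends in a vowel or a consonant is.
"tuto" ends in a vowel. The stems ending in a vowel (gebepgu → gebepguoth, rukdilu → rukdiluoth, pindi → pindioth) add -oth.
The other pattern: stems ending in a consonant repeat the first consonant+vowel as a prefix.
So tuto → tutooth.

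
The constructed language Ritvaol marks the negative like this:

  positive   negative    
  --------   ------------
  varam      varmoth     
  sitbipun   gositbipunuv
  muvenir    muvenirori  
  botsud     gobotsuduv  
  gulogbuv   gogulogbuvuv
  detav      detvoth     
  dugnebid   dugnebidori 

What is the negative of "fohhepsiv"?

detav and gulogbuv both end in -v yet inflect differently (detvoth, gogulogbuvuv), so the final letter is not what conditions the rule; the last vowel is.
"fohhepsiv" has last vowel 'i'. The stems whose last vowel is 'i' (muvenir → muvenirori, dugnebid → dugnebidori) add -ori.
The other patterns: stems whose last vowel is 'a' delete the last vowel and add -oth; stems whose last vowel is 'u' add go- … -uv around the stem.
So fohhepsiv → fohhepsivori.

fohhepsivori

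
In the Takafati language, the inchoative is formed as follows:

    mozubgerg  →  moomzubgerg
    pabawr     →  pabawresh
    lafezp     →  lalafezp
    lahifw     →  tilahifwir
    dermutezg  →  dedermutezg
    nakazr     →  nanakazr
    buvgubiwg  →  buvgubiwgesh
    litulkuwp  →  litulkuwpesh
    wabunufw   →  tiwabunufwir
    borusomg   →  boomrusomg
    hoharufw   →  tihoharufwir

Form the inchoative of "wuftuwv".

buvgubiwg and dermutezg both end in -g yet inflect differently (buvgubiwgesh, dedermutezg), so the final letter is not what conditions the rule; the second-to-last letter is.
"wuftuwv" has second-to-last letter 'w'. The stems whose second-to-last letter is 'w' (litulkuwp → litulkuwpesh, pabawr → pabawresh, buvgubiwg → buvgubiwgesh) add -esh.
So wuftuwv → wuftuwvesh.

wuftuwvesh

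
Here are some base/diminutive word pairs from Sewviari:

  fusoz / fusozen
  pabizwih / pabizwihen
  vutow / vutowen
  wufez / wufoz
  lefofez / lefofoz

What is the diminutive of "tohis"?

tohisen

fusoz and wufez both end in -z yet inflect differently (fusozen, wufoz), so the final letter is not what conditions the rule; the last vowel is.
"tohis" has last vowel 'i'. The one such stem in the data (pabizwih → pabizwihen) adds -en, so the same rule applies.
So tohis → tohisen.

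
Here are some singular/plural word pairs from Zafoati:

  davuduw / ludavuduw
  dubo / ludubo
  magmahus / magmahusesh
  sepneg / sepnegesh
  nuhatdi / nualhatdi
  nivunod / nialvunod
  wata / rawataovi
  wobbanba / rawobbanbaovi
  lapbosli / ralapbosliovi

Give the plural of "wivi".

nuhatdi and lapbosli both end in -i yet inflect differently (nualhatdi, ralapbosliovi), so the final letter is not what conditions the rule; the first letter is.
"wivi" begins with w-. The stems beginning with w- (wata → rawataovi, wobbanba → rawobbanbaovi) add ra- … -ovi around the stem.
The other patterns: stems beginning with d- add the prefix lu-; stems beginning with m- or s- add -esh; stems beginning with n- insert -al- after the first vowel.
So wivi → rawiviovi.

rawiviovi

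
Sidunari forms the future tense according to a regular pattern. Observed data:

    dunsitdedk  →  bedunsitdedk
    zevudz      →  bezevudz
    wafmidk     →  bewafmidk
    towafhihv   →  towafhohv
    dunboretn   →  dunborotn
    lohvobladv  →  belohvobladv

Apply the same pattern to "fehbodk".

befehbodk

lohvobladv and towafhihv both end in -v yet inflect differently (belohvobladv, towafhohv), so the final letter is not what conditions the rule; the second-to-last letter is.
"fehbodk" has second-to-last letter 'd'. The stems whose second-to-last letter is 'd' (lohvobladv → belohvobladv, dunsitdedk → bedunsitdedk, wafmidk → bewafmidk) add the prefix be-.
The other pattern: stems whose second-to-last letter is 'h' or 't' change the last vowel to 'o'.
So fehbodk → befehbodk.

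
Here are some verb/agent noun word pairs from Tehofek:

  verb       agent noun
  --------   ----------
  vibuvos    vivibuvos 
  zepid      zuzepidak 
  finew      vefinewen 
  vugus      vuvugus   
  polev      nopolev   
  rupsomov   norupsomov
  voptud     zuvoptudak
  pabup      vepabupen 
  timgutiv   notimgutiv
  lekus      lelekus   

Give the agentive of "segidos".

vibuvos and rupsomov both have last vowel 'o' yet inflect differently (vivibuvos, norupsomov), so the last vowel is not what conditions the rule; the final letter is.
"segidos" ends in -s. The stems ending in -s (lekus → lelekus, vugus → vuvugus, vibuvos → vivibuvos) repeat the first consonant+vowel as a prefix.
So segidos → sesegidos.

sesegidos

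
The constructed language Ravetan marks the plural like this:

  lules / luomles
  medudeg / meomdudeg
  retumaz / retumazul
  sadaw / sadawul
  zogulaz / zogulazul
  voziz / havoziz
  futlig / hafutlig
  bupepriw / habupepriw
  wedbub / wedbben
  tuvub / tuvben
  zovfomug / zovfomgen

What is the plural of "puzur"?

"puzur" has last vowel 'u'. The stems whose last vowel is 'u' (wedbub → wedbben, tuvub → tuvben, zovfomug → zovfomgen) delete the last vowel and add -en.
The other patterns: stems whose last vowel is 'e' insert -om- after the first vowel; stems whose last vowel is 'a' add -ul; stems whose last vowel is 'i' add the prefix ha-.
So puzur → puzren.

puzren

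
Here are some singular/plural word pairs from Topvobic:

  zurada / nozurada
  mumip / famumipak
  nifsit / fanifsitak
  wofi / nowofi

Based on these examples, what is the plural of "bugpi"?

nobugpi

wofi and mumip both have last vowel 'i' yet inflect differently (nowofi, famumipak), so the last vowel is not what conditions the rule; whether the stem ends in a vowel or a consonant is.
"bugpi" ends in a vowel. The stems ending in a vowel (wofi → nowofi, zurada → nozurada) add the prefix no-.
So bugpi → nobugpi.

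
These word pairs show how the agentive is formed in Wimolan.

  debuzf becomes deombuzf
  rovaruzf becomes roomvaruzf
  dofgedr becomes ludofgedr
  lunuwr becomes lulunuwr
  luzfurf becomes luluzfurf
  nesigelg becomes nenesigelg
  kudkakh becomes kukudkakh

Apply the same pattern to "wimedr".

luwimedr

"wimedr" has second-to-last letter 'd'. The one such stem in the data (dofgedr → ludofgedr) adds the prefix lu-, so the same rule applies.
So wimedr → luwimedr.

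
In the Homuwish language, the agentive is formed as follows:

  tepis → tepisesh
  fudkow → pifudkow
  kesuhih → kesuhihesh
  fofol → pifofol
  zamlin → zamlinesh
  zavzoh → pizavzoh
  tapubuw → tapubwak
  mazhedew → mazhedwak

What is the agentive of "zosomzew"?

kesuhih and zavzoh both end in -h yet inflect differently (kesuhihesh, pizavzoh), so the final letter is not what conditions the rule; the last vowel is.
"zosomzew" has last vowel 'e'. The one such stem in the data (mazhedew → mazhedwak) deletes the last vowel and adds -ak (as does tapubuw), so the same rule applies.
So zosomzew → zosomzwak.

zosomzwak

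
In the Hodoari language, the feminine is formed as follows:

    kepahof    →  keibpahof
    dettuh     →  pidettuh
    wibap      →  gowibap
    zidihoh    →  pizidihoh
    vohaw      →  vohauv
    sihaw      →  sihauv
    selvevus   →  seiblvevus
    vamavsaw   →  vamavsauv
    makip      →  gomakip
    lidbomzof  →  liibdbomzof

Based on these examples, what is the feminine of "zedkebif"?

zeibdkebif

vohaw and wibap both have last vowel 'a' yet inflect differently (vohauv, gowibap), so the last vowel is not what conditions the rule; the final letter is.
"zedkebif" ends in -f. The stems ending in -f (kepahof → keibpahof, lidbomzof → liibdbomzof) insert -ib- after the first vowel.
The other patterns: stems ending in -w drop the final letter and add -uv; stems ending in -p add the prefix go-; stems ending in -h add the prefix pi-.
So zedkebif → zeibdkebif.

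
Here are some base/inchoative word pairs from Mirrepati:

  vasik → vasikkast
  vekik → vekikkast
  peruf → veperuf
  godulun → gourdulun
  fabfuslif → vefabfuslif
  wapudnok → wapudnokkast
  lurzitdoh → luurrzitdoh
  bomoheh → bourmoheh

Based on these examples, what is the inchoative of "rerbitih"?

vasik and fabfuslif both have last vowel 'i' yet inflect differently (vasikkast, vefabfuslif), so the last vowel is not what conditions the rule; the final letter is.
"rerbitih" ends in -h. The stems ending in -h (lurzitdoh → luurrzitdoh, bomoheh → bourmoheh) insert -ur- after the first vowel.
The other patterns: stems ending in -k double the final consonant and add -ast; stems ending in -f add the prefix ve-.
So rerbitih → reurrbitih.

reurrbitih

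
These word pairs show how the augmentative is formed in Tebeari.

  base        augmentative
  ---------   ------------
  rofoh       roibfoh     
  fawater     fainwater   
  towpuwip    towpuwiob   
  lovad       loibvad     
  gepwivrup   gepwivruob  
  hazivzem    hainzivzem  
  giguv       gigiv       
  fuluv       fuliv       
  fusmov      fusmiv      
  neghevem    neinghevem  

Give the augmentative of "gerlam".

"gerlam" ends in -m. The stems ending in -m (hazivzem → hainzivzem, neghevem → neinghevem) insert -in- after the first vowel.
So gerlam → geinrlam.

geinrlam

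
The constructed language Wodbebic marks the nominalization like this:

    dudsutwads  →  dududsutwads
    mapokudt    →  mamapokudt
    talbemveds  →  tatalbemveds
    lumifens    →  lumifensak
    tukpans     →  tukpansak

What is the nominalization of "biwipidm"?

bibiwipidm

dudsutwads and lumifens both end in -s yet inflect differently (dududsutwads, lumifensak), so the final letter is not what conditions the rule; the second-to-last letter is.
"biwipidm" has second-to-last letter 'd'. The stems whose second-to-last letter is 'd' (dudsutwads → dududsutwads, mapokudt → mamapokudt, talbemveds → tatalbemveds) repeat the first consonant+vowel as a prefix.
The other pattern: stems whose second-to-last letter is 'n' add -ak.
So biwipidm → bibiwipidm.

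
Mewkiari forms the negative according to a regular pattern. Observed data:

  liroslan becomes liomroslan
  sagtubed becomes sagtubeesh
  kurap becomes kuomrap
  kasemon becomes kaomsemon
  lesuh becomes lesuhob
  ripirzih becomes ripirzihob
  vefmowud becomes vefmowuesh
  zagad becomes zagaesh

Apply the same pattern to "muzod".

muzoesh

"muzod" ends in -d. The stems ending in -d (sagtubed → sagtubeesh, zagad → zagaesh, vefmowud → vefmowuesh) drop the final letter and add -esh.
The other patterns: stems ending in -h add -ob; stems ending in -n or -p insert -om- after the first vowel.
So muzod → muzoesh.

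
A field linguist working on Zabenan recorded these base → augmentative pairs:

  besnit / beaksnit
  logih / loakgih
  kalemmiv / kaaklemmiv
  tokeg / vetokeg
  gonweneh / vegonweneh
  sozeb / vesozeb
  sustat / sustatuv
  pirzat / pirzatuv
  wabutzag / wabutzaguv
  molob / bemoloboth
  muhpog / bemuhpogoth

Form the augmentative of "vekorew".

"vekorew" has last vowel 'e'. The stems whose last vowel is 'e' (tokeg → vetokeg, gonweneh → vegonweneh, sozeb → vesozeb) add the prefix ve-.
So vekorew → vevekorew.

vevekorew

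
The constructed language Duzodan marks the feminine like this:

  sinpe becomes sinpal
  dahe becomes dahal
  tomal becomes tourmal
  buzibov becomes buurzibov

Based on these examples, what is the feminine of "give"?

sinpe and tomal both have 2 vowels yet inflect differently (sinpal, tourmal), so the number of vowels is not what conditions the rule; whether the stem ends in a vowel or a consonant is.
"give" ends in a vowel. The stems ending in a vowel (sinpe → sinpal, dahe → dahal) drop the final letter and add -al.
The other pattern: stems ending in a consonant insert -ur- after the first vowel.
So give → gival.

gival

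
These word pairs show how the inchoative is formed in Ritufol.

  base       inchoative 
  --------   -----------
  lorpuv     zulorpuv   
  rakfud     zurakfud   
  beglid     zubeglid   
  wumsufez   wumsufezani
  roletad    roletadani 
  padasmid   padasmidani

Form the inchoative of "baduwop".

baduwopani

padasmid and beglid both end in -d yet inflect differently (padasmidani, zubeglid), so the final letter is not what conditions the rule; the number of vowels is.
"baduwop" has 3 vowels. The stems with 3 vowels (padasmid → padasmidani, wumsufez → wumsufezani, roletad → roletadani) add -ani.
So baduwop → baduwopani.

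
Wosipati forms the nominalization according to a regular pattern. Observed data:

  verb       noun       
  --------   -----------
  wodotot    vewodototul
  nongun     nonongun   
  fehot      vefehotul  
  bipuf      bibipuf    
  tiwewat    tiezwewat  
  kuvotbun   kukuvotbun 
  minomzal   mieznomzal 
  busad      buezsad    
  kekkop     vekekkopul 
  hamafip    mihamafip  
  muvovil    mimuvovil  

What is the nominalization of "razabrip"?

"razabrip" has last vowel 'i'. The stems whose last vowel is 'i' (hamafip → mihamafip, muvovil → mimuvovil) add the prefix mi-.
The other patterns: stems whose last vowel is 'o' add ve- … -ul around the stem; stems whose last vowel is 'u' repeat the first consonant+vowel as a prefix; stems whose last vowel is 'a' insert -ez- after the first vowel.
So razabrip → mirazabrip.

mirazabrip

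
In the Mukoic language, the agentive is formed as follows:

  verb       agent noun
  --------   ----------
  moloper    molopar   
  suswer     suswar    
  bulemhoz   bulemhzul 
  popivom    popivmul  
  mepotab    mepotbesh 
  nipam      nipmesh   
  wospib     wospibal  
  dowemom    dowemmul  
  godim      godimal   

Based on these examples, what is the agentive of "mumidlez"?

popivom and godim both end in -m yet inflect differently (popivmul, godimal), so the final letter is not what conditions the rule; the last vowel is.
"mumidlez" has last vowel 'e'. The stems whose last vowel is 'e' (moloper → molopar, suswer → suswar) change the last vowel to 'a'.
So mumidlez → mumidlaz.

mumidlaz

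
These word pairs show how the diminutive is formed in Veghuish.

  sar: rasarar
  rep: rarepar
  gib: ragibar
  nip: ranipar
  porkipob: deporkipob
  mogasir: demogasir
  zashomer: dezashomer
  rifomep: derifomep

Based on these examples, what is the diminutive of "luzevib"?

deluzevib

gib and porkipob both end in -b yet inflect differently (ragibar, deporkipob), so the final letter is not what conditions the rule; the number of vowels is.
"luzevib" has 3 vowels. The stems with 3 vowels (porkipob → deporkipob, mogasir → demogasir, zashomer → dezashomer) add the prefix de-.
The other pattern: stems with 1 vowel add ra- … -ar around the stem.
So luzevib → deluzevib.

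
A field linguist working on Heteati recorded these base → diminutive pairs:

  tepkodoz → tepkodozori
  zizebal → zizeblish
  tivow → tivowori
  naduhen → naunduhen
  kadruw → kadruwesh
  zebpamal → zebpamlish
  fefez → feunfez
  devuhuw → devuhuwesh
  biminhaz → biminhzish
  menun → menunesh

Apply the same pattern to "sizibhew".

"sizibhew" has last vowel 'e'. The stems whose last vowel is 'e' (naduhen → naunduhen, fefez → feunfez) insert -un- after the first vowel.
So sizibhew → siunzibhew.

siunzibhew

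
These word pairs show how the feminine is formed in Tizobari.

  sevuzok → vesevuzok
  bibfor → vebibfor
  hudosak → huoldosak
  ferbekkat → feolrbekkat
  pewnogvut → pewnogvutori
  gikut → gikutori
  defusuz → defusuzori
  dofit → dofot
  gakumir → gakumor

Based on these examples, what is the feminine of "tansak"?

sevuzok and hudosak both end in -k yet inflect differently (vesevuzok, huoldosak), so the final letter is not what conditions the rule; the last vowel is.
"tansak" has last vowel 'a'. The stems whose last vowel is 'a' (hudosak → huoldosak, ferbekkat → feolrbekkat) insert -ol- after the first vowel.
So tansak → taolnsak.

taolnsak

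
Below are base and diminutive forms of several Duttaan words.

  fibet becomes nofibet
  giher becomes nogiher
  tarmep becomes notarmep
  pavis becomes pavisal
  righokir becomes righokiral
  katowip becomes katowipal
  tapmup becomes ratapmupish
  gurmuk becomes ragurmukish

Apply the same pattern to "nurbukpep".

giher and righokir both end in -r yet inflect differently (nogiher, righokiral), so the final letter is not what conditions the rule; the last vowel is.
"nurbukpep" has last vowel 'e'. The stems whose last vowel is 'e' (fibet → nofibet, giher → nogiher, tarmep → notarmep) add the prefix no-.
So nurbukpep → nonurbukpep.

nonurbukpep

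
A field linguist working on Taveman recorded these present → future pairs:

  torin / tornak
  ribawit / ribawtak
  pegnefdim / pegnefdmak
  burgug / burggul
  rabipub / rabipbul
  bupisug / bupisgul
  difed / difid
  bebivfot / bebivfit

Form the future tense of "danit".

"danit" has last vowel 'i'. The stems whose last vowel is 'i' (ribawit → ribawtak, torin → tornak, pegnefdim → pegnefdmak) delete the last vowel and add -ak.
The other patterns: stems whose last vowel is 'u' delete the last vowel and add -ul; stems whose last vowel is 'e' or 'o' change the last vowel to 'i'.
So danit → dantak.

dantak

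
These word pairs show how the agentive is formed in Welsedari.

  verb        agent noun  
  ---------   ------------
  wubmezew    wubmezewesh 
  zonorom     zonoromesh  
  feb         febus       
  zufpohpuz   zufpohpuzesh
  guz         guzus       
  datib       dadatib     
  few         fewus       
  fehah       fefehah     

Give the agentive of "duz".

feb and datib both end in -b yet inflect differently (febus, dadatib), so the final letter is not what conditions the rule; the number of vowels is.
"duz" has 1 vowel. The stems with 1 vowel (guz → guzus, few → fewus, feb → febus) add -us.
So duz → duzus.

duzus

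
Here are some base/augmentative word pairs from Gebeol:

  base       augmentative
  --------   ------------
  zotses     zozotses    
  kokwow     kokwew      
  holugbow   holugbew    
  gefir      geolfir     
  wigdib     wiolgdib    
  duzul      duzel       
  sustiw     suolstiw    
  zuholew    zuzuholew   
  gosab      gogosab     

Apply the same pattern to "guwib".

sustiw and holugbow both end in -w yet inflect differently (suolstiw, holugbew), so the final letter is not what conditions the rule; the last vowel is.
"guwib" has last vowel 'i'. The stems whose last vowel is 'i' (wigdib → wiolgdib, sustiw → suolstiw, gefir → geolfir) insert -ol- after the first vowel.
The other patterns: stems whose last vowel is 'o' or 'u' change the last vowel to 'e'; stems whose last vowel is 'a' or 'e' repeat the first consonant+vowel as a prefix.
So guwib → guolwib.

guolwib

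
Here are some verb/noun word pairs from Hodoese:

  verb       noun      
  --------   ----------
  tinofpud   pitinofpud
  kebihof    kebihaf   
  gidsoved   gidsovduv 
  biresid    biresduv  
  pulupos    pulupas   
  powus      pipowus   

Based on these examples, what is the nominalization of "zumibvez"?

powus and pulupos both end in -s yet inflect differently (pipowus, pulupas), so the final letter is not what conditions the rule; the last vowel is.
"zumibvez" has last vowel 'e'. The one such stem in the data (gidsoved → gidsovduv) deletes the last vowel and adds -uv (as does biresid), so the same rule applies.
The other patterns: stems whose last vowel is 'u' add the prefix pi-; stems whose last vowel is 'o' change the last vowel to 'a'.
So zumibvez → zumibvzuv.

zumibvzuv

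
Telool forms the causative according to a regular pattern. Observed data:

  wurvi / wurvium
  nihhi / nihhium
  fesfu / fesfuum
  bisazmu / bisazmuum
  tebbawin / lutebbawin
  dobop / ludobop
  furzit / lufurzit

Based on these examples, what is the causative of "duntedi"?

duntedium

"duntedi" ends in a vowel. The stems ending in a vowel (wurvi → wurvium, nihhi → nihhium, fesfu → fesfuum) add -um.
The other pattern: stems ending in a consonant add the prefix lu-.
So duntedi → duntedium.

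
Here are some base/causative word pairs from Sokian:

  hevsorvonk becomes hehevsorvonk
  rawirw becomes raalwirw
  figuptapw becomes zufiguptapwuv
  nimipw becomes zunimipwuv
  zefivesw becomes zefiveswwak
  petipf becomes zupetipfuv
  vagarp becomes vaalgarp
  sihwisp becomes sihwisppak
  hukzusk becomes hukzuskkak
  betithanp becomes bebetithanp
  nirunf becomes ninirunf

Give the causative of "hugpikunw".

petipf and nirunf both end in -f yet inflect differently (zupetipfuv, ninirunf), so the final letter is not what conditions the rule; the second-to-last letter is.
"hugpikunw" has second-to-last letter 'n'. The stems whose second-to-last letter is 'n' (nirunf → ninirunf, hevsorvonk → hehevsorvonk, betithanp → bebetithanp) repeat the first consonant+vowel as a prefix.
So hugpikunw → huhugpikunw.

huhugpikunw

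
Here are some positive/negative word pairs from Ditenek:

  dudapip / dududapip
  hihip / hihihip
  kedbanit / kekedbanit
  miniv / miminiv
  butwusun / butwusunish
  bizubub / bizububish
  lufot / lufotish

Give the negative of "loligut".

loligutish

"loligut" has last vowel 'u'. The stems whose last vowel is 'u' (butwusun → butwusunish, bizubub → bizububish) add -ish.
So loligut → loligutish.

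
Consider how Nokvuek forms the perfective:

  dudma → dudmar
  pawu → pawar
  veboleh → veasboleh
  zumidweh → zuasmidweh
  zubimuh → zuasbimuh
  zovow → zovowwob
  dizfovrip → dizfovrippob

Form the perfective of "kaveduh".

pawu and zubimuh both have last vowel 'u' yet inflect differently (pawar, zuasbimuh), so the last vowel is not what conditions the rule; the final letter is.
"kaveduh" ends in -h. The stems ending in -h (veboleh → veasboleh, zumidweh → zuasmidweh, zubimuh → zuasbimuh) insert -as- after the first vowel.
So kaveduh → kaasveduh.

kaasveduh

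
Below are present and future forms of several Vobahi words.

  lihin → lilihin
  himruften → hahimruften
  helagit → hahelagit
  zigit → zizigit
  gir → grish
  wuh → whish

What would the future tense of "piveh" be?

zigit and helagit both end in -t yet inflect differently (zizigit, hahelagit), so the final letter is not what conditions the rule; the number of vowels is.
"piveh" has 2 vowels. The stems with 2 vowels (zigit → zizigit, lihin → lilihin) repeat the first consonant+vowel as a prefix.
The other patterns: stems with 1 vowel delete the last vowel and add -ish; stems with 3 vowels add the prefix ha-.
So piveh → pipiveh.

pipiveh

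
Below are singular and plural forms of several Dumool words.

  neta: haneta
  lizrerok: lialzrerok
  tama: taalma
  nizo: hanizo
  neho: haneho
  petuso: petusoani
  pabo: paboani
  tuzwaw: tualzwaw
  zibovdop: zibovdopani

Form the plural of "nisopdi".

hanisopdi

neho and pabo both end in -o yet inflect differently (haneho, paboani), so the final letter is not what conditions the rule; the first letter is.
"nisopdi" begins with n-. The stems beginning with n- (neho → haneho, nizo → hanizo, neta → haneta) add the prefix ha-.
The other patterns: stems beginning with p- or z- add -ani; stems beginning with l- or t- insert -al- after the first vowel.
So nisopdi → hanisopdi.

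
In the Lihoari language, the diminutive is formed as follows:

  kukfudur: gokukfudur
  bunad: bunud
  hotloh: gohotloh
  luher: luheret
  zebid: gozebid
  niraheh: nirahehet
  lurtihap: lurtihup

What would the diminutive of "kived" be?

luher and kukfudur both end in -r yet inflect differently (luheret, gokukfudur), so the final letter is not what conditions the rule; the last vowel is.
"kived" has last vowel 'e'. The stems whose last vowel is 'e' (niraheh → nirahehet, luher → luheret) add -et.
So kived → kivedet.

kivedet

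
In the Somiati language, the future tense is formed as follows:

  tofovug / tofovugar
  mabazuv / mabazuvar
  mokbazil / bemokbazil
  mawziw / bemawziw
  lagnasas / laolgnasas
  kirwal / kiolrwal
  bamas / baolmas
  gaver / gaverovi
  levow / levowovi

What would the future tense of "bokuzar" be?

mokbazil and kirwal both end in -l yet inflect differently (bemokbazil, kiolrwal), so the final letter is not what conditions the rule; the last vowel is.
"bokuzar" has last vowel 'a'. The stems whose last vowel is 'a' (lagnasas → laolgnasas, kirwal → kiolrwal, bamas → baolmas) insert -ol- after the first vowel.
So bokuzar → boolkuzar.

boolkuzar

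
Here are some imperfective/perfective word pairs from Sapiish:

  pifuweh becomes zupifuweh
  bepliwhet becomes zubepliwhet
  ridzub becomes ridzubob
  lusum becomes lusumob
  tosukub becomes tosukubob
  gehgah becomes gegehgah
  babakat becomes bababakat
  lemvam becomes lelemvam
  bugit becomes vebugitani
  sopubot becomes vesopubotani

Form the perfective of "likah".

pifuweh and gehgah both end in -h yet inflect differently (zupifuweh, gegehgah), so the final letter is not what conditions the rule; the last vowel is.
"likah" has last vowel 'a'. The stems whose last vowel is 'a' (gehgah → gegehgah, babakat → bababakat, lemvam → lelemvam) repeat the first consonant+vowel as a prefix.
The other patterns: stems whose last vowel is 'e' add the prefix zu-; stems whose last vowel is 'u' add -ob; stems whose last vowel is 'i' or 'o' add ve- … -ani around the stem.
So likah → lilikah.

lilikah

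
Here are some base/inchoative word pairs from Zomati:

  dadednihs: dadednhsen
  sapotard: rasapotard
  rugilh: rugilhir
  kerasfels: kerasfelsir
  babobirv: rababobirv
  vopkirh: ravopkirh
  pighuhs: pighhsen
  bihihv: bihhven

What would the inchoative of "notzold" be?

notzoldir

babobirv and bihihv both end in -v yet inflect differently (rababobirv, bihhven), so the final letter is not what conditions the rule; the second-to-last letter is.
"notzold" has second-to-last letter 'l'. The stems whose second-to-last letter is 'l' (rugilh → rugilhir, kerasfels → kerasfelsir) add -ir.
The other patterns: stems whose second-to-last letter is 'r' add the prefix ra-; stems whose second-to-last letter is 'h' delete the last vowel and add -en.
So notzold → notzoldir.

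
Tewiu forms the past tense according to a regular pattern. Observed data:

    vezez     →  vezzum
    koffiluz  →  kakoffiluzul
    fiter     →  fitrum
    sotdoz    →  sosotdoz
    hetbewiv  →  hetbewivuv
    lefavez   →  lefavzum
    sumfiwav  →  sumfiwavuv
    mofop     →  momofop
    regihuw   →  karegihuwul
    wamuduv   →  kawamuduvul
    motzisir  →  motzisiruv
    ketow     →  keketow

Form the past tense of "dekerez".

dekerzum

"dekerez" has last vowel 'e'. The stems whose last vowel is 'e' (fiter → fitrum, vezez → vezzum, lefavez → lefavzum) delete the last vowel and add -um.
So dekerez → dekerzum.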